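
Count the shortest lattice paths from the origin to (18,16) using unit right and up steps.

Each path has 18 right steps and 16 up steps in some order (34 steps total).
Choose which 16 of the 34 steps are up: C(34,16).

Final answer: C(34,16) = 2203961430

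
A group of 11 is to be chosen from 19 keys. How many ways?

C(19,11) = 19!/(11! x 8!).

Final answer: \binom{19}{11} = 75582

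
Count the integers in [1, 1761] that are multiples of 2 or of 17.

Multiples of 2: 880. Multiples of 17: 103. Of both (lcm=34): 51.
By inclusion-exclusion: 880 + 103 - 51.

Final answer: 932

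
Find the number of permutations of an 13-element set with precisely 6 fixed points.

Choose which 6 elements are fixed: C(13,6) = 1716.
Derange the remaining 7 using D(j) = (j-1)(D(j-1) + D(j-2)), D(0)=1, D(1)=0: D(2)=1, D(3)=2, D(4)=9, D(5)=44, D(6)=265, D(7)=1854.
Total: 1716 x 1854.

Final answer: C(13,6) D(7) = 3181464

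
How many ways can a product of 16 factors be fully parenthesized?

The structures are counted by the Catalan number C_n. Here n = 16 - 1 = 15.
C_n = C(2n,n)/(n+1), so C_{15} = C(30,15)/16 = 155117520/16.

Final answer: C_{15} = 9694845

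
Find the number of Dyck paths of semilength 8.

Total monotonic paths to (8,8): C(16,8) = 12870.
A path is bad iff it touches y = x + 1; reflecting its initial segment maps bad paths bijectively onto all paths to (7,9), of which there are C(16,9) = 11440.
Valid Dyck paths: 12870 - 11440.
(Check: C(16,8) - C(16,9) = C(16,8)/9, the Catalan number C_{8}.)

Final answer: C_{8} = 1430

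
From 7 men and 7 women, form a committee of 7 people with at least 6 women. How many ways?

Sum over valid woman counts:
C(7,6)C(7,1) = 49
C(7,7)C(7,0) = 1
Total: 49 + 1.

Final answer: 50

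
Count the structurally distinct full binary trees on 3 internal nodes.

This is a standard Catalan-number count: the answer is C_n. Here n = 3.
C_n = C(2n,n) - C(2n,n+1), so C_{3} = C(6,3) - C(6,4) = 20 - 15.

Final answer: C_{3} = 5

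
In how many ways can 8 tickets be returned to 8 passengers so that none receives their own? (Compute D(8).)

Use the recurrence D(n) = (n-1)(D(n-1) + D(n-2)) with D(0)=1, D(1)=0.
D(2) = 1 x (0 + 1) = 1
D(3) = 2 x (1 + 0) = 2
D(4) = 3 x (2 + 1) = 9
D(5) = 4 x (9 + 2) = 44
D(6) = 5 x (44 + 9) = 265
D(7) = 6 x (265 + 44) = 1854
D(8) = 7 x (D(7) + D(6)) = 7 x (1854 + 265)

Final answer: D(8) = 14833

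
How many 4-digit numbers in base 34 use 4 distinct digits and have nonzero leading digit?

First digit: 33 (nonzero). Second: 33 (not first). Third: 32, etc.
Total: 33 x 33 x 32 x 31.

Final answer: 1080288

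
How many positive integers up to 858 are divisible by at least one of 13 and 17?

Multiples of 13: 66. Multiples of 17: 50. Of both (lcm=221): 3.
By inclusion-exclusion: 66 + 50 - 3.

Final answer: 113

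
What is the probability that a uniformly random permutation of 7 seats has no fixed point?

Derangements satisfy D(n) = (n-1)(D(n-1) + D(n-2)), starting from D(0)=1, D(1)=0.
Building up: D(2)=1, D(3)=2, D(4)=9, D(5)=44, D(6)=265, D(7)=1854.
Total arrangements: 7! = 5040.
Probability = D(7)/7! = 103/280.

Final answer: D(7)/7! = 1854/5040 = 0.367857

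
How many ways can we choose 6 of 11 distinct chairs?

C(11,6) = 11!/(6! x 5!).

Final answer: \binom{11}{6} = 462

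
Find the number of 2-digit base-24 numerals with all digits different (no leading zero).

The leading digit has 23 choices (anything but zero); the next has 23 (anything but the first), then 22, and so on, one fewer each time.
Total: 23 x 23.

Final answer: 529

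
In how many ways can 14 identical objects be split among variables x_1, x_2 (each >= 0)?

Stars and bars with 14 stars and 1 bars:
C(14+2-1, 2-1) = C(15,1).

Final answer: C(15,1) = 15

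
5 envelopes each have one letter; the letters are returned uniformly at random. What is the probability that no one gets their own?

Use the recurrence D(n) = (n-1)(D(n-1) + D(n-2)) with D(0)=1, D(1)=0.
Building up: D(2)=1, D(3)=2, D(4)=9, D(5)=44.
Total arrangements: 5! = 120.
Probability = D(5)/5! = 11/30.

Final answer: D(5)/5! = 44/120 = 0.366667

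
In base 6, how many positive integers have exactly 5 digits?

In base 6, the leading digit has 5 choices (1..5); each of the remaining 4 digits has 6 choices.
Total: 5 x 6^4.

Final answer: 6480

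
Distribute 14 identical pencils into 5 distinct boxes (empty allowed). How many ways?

Stars and bars: C(n+k-1, k-1) = C(18,4).

Final answer: C(18,4) = 3060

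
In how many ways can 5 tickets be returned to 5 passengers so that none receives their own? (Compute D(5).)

D(n) = (n-1)(D(n-1) + D(n-2)), D(0)=1, D(1)=0.
D(2) = 1 x (0 + 1) = 1
D(3) = 2 x (1 + 0) = 2
D(4) = 3 x (2 + 1) = 9
D(5) = 4 x (D(4) + D(3)) = 4 x (9 + 2)

Final answer: D(5) = 44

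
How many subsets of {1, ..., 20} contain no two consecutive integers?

Let a(n) count such subsets of {1, ..., n}. Either n is excluded (a(n-1) ways) or n is included, forcing n-1 out (a(n-2) ways), so a(n) = a(n-1) + a(n-2) with a(1)=2, a(2)=3.
Computing successive values: a(1)=2, a(2)=3, a(3)=5, a(4)=8, a(5)=13, a(6)=21, a(7)=34, a(8)=55, a(9)=89, a(10)=144, a(11)=233, a(12)=377, a(13)=610, a(14)=987, a(15)=1597, a(16)=2584, a(17)=4181, a(18)=6765, a(19)=10946, a(20)=17711.

Final answer: 17711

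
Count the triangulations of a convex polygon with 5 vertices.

This is a standard Catalan-number count: the answer is C_n. Here n = 5 - 2 = 3.
Using C_0 = 1 and C_(k+1) = C_k x 2(2k+1)/(k+2), build up term by term: C_1=1, C_2=2, C_3=5.

Final answer: C_{3} = 5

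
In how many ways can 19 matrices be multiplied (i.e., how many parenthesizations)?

The structures are counted by the Catalan number C_n. Here n = 19 - 1 = 18.
C_n = (2n)!/(n!(n+1)!), so C_{18} = 36!/(18! x 19!) = C(36,18)/19 = 9075135300/19.

Final answer: C_{18} = 477638700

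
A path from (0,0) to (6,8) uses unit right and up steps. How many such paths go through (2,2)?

Paths (0,0)->(2,2): C(4,2) = 6.
Paths (2,2)->(6,8): C(10,6) = 210.
By multiplication principle: 6 x 210.

Final answer: 1260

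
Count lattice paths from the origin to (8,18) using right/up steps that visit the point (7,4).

Paths (0,0)->(7,4): C(11,4) = 330.
Paths (7,4)->(8,18): C(15,14) = 15.
By multiplication principle: 330 x 15.

Final answer: 4950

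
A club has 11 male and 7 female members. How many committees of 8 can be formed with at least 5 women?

Sum over valid woman counts:
C(7,5)C(11,3) = 3465
C(7,6)C(11,2) = 385
C(7,7)C(11,1) = 11
Total: 3465 + 385 + 11.

Final answer: 3861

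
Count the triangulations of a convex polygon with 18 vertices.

The structures are counted by the Catalan number C_n. Here n = 18 - 2 = 16.
C_n = C(2n,n) - C(2n,n+1), so C_{16} = C(32,16) - C(32,17) = 601080390 - 565722720.

Final answer: C_{16} = 35357670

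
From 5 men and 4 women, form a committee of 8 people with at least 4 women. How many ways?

Sum over valid woman counts:
C(4,4)C(5,4).

Final answer: 5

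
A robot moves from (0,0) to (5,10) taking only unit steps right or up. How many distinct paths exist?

Each path has 5 right steps and 10 up steps in some order (15 steps total).
Choose which 10 of the 15 steps are up: C(15,10).

Final answer: C(15,10) = 3003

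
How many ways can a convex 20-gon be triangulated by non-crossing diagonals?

This is a standard Catalan-number count: the answer is C_n. Here n = 20 - 2 = 18.
C_n = C(2n,n)/(n+1), so C_{18} = C(36,18)/19 = 9075135300/19.

Final answer: C_{18} = 477638700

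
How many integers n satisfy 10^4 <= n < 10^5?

These are the integers in [10^4, 10^5), so the count is 10^5 - 10^4 = 9 x 10^4.

Final answer: 90000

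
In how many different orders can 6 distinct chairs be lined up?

The number of ways to arrange 6 distinct objects is 6!.

Final answer: 6! = 720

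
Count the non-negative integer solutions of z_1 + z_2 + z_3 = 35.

Stars and bars with 35 stars and 2 bars:
C(35+3-1, 3-1) = C(37,2).

Final answer: C(37,2) = 666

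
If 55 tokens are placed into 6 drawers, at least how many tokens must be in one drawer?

By the pigeonhole principle: ceiling(55/6).

Final answer: 10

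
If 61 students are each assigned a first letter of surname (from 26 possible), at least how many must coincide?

There are 26 possible values for first letter of surname. With 61 students and 26 categories, by pigeonhole: ceiling(61/26).

Final answer: 3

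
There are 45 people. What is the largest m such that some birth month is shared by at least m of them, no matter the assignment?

There are 12 possible values for birth month. With 45 people and 12 categories, by pigeonhole: ceiling(45/12).

Final answer: 4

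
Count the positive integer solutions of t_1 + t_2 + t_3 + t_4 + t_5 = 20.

Substitute t'_i = t_i - 1 (so t'_i >= 0). Then sum t'_i = 20 - 5 = 15.
Stars and bars: C(15+5-1, 5-1) = C(19,4).

Final answer: C(19,4) = 3876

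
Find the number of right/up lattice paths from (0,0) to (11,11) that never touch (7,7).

Total paths to (11,11): C(22,11) = 705432.
Paths through (7,7): C(14,7) x C(8,4) = 240240.
Avoiding (7,7): 705432 - 240240.

Final answer: 465192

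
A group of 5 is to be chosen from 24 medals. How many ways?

C(24,5) = 24!/(5! x 19!).

Final answer: \binom{24}{5} = 42504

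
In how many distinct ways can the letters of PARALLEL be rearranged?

Letters (A:2, E:1, L:3, P:1, R:1). Total letters: 8.
Permutations = 8!/(3! x 2!).

Final answer: 3360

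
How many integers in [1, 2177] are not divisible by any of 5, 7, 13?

|div by 5|=435, |div by 7|=311, |div by 13|=167.
|div by 5&7|=62, |div by 5&13|=33, |div by 7&13|=23, |div by all|=4.
By inclusion-exclusion, divisible by at least one: 435+311+167-62-33-23+4 = 799.
Not divisible by any: 2177 - 799.

Final answer: 1378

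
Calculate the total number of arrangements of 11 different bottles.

The number of ways to arrange 11 distinct objects is 11!.

Final answer: 11! = 39916800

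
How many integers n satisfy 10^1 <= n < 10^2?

The leading digit cannot be 0 (9 options); the other 1 digit can be anything (10 options each).
Total: 9 x 10^1.

Final answer: 90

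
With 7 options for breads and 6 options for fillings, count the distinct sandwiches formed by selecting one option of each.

By the multiplication principle: 7 x 6.

Final answer: 42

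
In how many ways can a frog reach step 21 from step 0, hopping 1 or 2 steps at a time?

Let f(n) count the ways. The last step is size 1 or 2, so f(n) = f(n-1) + f(n-2) with f(1)=1, f(2)=2.
Iterating the recurrence: f(1)=1, f(2)=2, f(3)=3, f(4)=5, f(5)=8, f(6)=13, f(7)=21, f(8)=34, f(9)=55, f(10)=89, f(11)=144, f(12)=233, f(13)=377, f(14)=610, f(15)=987, f(16)=1597, f(17)=2584, f(18)=4181, f(19)=6765, f(20)=10946, f(21)=17711.

Final answer: 17711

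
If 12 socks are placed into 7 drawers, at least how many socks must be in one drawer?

By the pigeonhole principle: ceiling(12/7).

Final answer: 2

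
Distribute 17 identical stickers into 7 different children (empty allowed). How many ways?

Stars and bars: C(n+k-1, k-1) = C(23,6).

Final answer: C(23,6) = 100947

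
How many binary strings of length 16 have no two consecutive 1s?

A valid string ends in 0 (append to any length-(n-1) valid string) or in 01 (append to any length-(n-2) valid string), so a(n) = a(n-1) + a(n-2) with a(1)=2, a(2)=3.
Building up term by term: a(1)=2, a(2)=3, a(3)=5, a(4)=8, a(5)=13, a(6)=21, a(7)=34, a(8)=55, a(9)=89, a(10)=144, a(11)=233, a(12)=377, a(13)=610, a(14)=987, a(15)=1597, a(16)=2584.

Final answer: 2584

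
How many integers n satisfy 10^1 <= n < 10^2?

The leading digit cannot be 0 (9 options); the other 1 digit can be anything (10 options each).
Total: 9 x 10^1.

Final answer: 90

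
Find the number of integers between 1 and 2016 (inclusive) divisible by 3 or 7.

Multiples of 3: 672. Multiples of 7: 288. Of both (lcm=21): 96.
By inclusion-exclusion: 672 + 288 - 96.

Final answer: 864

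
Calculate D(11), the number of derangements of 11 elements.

Derangements satisfy D(n) = (n-1)(D(n-1) + D(n-2)), starting from D(0)=1, D(1)=0.
Building up: D(2)=1, D(3)=2, D(4)=9, D(5)=44, D(6)=265, D(7)=1854, D(8)=14833, D(9)=133496, D(10)=1334961.
D(11) = 10 x (D(10) + D(9)) = 10 x (1334961 + 133496).

Final answer: D(11) = 14684570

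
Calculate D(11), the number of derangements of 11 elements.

Derangements satisfy D(n) = (n-1)(D(n-1) + D(n-2)), starting from D(0)=1, D(1)=0.
Building up: D(2)=1, D(3)=2, D(4)=9, D(5)=44, D(6)=265, D(7)=1854, D(8)=14833, D(9)=133496, D(10)=1334961.
D(11) = 10 x (D(10) + D(9)) = 10 x (1334961 + 133496).

Final answer: D(11) = 14684570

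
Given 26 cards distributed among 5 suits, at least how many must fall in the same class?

By pigeonhole with 26 objects and 5 categories: ceiling(26/5).

Final answer: 6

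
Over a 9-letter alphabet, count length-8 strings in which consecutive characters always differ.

Let g(n) count such strings. g(1) = 9, and each valid string of length n-1 extends in 8 ways (any symbol but the last), so g(n) = 8 g(n-1).
Total: g(8) = 9 x 8^7.

Final answer: 9 x 8^{7} = 18874368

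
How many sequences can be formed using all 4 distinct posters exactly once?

The number of ways to arrange 4 distinct objects is 4!.

Final answer: 4! = 24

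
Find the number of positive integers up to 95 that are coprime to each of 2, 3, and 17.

|div by 2|=47, |div by 3|=31, |div by 17|=5.
|div by 2&3|=15, |div by 2&17|=2, |div by 3&17|=1, |div by all|=0.
By inclusion-exclusion, divisible by at least one: 47+31+5-15-2-1+0 = 65.
Not divisible by any: 95 - 65.

Final answer: 30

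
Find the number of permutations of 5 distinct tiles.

The number of ways to arrange 5 distinct objects is 5!.

Final answer: 5! = 120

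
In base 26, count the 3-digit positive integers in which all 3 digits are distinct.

First digit: 25 (nonzero). Second: 25 (not first). Third: 24, etc.
Total: 25 x 25 x 24.

Final answer: 15000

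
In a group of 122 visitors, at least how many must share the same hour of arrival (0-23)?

There are 24 possible values for hour of arrival (0-23). With 122 visitors and 24 categories, by pigeonhole: ceiling(122/24).

Final answer: 6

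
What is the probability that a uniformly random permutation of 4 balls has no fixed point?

Derangements satisfy D(n) = (n-1)(D(n-1) + D(n-2)), starting from D(0)=1, D(1)=0.
Building up: D(2)=1, D(3)=2, D(4)=9.
Total arrangements: 4! = 24.
Probability = D(4)/4! = 3/8.

Final answer: D(4)/4! = 9/24 = 0.375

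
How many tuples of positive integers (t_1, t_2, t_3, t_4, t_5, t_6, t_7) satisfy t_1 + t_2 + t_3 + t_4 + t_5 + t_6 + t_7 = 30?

Substitute t'_i = t_i - 1 (so t'_i >= 0). Then sum t'_i = 30 - 7 = 23.
Stars and bars: C(23+7-1, 7-1) = C(29,6).

Final answer: C(29,6) = 475020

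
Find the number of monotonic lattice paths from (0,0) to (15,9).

Each path has 15 right steps and 9 up steps in some order (24 steps total).
Choose which 9 of the 24 steps are up: C(24,9).

Final answer: C(24,9) = 1307504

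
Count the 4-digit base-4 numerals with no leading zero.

In base 4, the leading digit has 3 choices (1..3); each of the remaining 3 digits has 4 choices.
Total: 3 x 4^3.

Final answer: 192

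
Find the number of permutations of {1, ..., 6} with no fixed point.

Use the recurrence D(n) = (n-1)(D(n-1) + D(n-2)) with D(0)=1, D(1)=0.
Building up: D(2)=1, D(3)=2, D(4)=9, D(5)=44.
D(6) = 5 x (D(5) + D(4)) = 5 x (44 + 9).

Final answer: D(6) = 265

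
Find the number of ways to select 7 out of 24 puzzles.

C(24,7) = 24!/(7! x (24-7)!).

Final answer: C(24,7) = 346104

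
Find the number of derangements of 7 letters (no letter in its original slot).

Use the recurrence D(n) = (n-1)(D(n-1) + D(n-2)) with D(0)=1, D(1)=0.
D(2) = 1 x (0 + 1) = 1
D(3) = 2 x (1 + 0) = 2
D(4) = 3 x (2 + 1) = 9
D(5) = 4 x (9 + 2) = 44
D(6) = 5 x (44 + 9) = 265
D(7) = 6 x (D(6) + D(5)) = 6 x (265 + 44)

Final answer: D(7) = 1854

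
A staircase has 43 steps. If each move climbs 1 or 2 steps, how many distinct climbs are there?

Let f(n) be the number of climbs. Removing the last move (1 or 2 steps) gives f(n) = f(n-1) + f(n-2); base cases f(1)=1, f(2)=2.
Computing successive values: f(1)=1, f(2)=2, f(3)=3, f(4)=5, f(5)=8, f(6)=13, f(7)=21, f(8)=34, f(9)=55, f(10)=89, f(11)=144, f(12)=233, f(13)=377, f(14)=610, f(15)=987, f(16)=1597, f(17)=2584, f(18)=4181, f(19)=6765, f(20)=10946, f(21)=17711, f(22)=28657, f(23)=46368, f(24)=75025, f(25)=121393, f(26)=196418, f(27)=317811, f(28)=514229, f(29)=832040, f(30)=1346269, f(31)=2178309, f(32)=3524578, f(33)=5702887, f(34)=9227465, f(35)=14930352, f(36)=24157817, f(37)=39088169, f(38)=63245986, f(39)=102334155, f(40)=165580141, f(41)=267914296, f(42)=433494437, f(43)=701408733.

Final answer: 701408733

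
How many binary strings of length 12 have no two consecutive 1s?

Classify by the final bit: ...0 gives a(n-1) strings, ...01 gives a(n-2) strings. Thus a(n) = a(n-1) + a(n-2) with a(1)=2, a(2)=3.
Computing successive values: a(1)=2, a(2)=3, a(3)=5, a(4)=8, a(5)=13, a(6)=21, a(7)=34, a(8)=55, a(9)=89, a(10)=144, a(11)=233, a(12)=377.

Final answer: 377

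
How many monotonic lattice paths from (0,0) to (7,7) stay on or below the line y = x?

Total monotonic paths to (7,7): C(14,7) = 3432.
Reflecting each bad path at its first crossing gives a bijection with paths to (6,8): C(14,8) = 3003.
Valid Dyck paths: 3432 - 3003.
(This is the Catalan number C_{7}.)

Final answer: C_{7} = 429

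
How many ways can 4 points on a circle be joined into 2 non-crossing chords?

This is counted by the nth Catalan number C_n. Here n = 4/2 = 2.
C_n = (2n)!/(n!(n+1)!), so C_{2} = 4!/(2! x 3!) = C(4,2)/3 = 6/3.

Final answer: C_{2} = 2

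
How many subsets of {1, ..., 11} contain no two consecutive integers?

Let a(n) count such subsets of {1, ..., n}. Either n is excluded (a(n-1) ways) or n is included, forcing n-1 out (a(n-2) ways), so a(n) = a(n-1) + a(n-2) with a(1)=2, a(2)=3.
Computing successive values: a(1)=2, a(2)=3, a(3)=5, a(4)=8, a(5)=13, a(6)=21, a(7)=34, a(8)=55, a(9)=89, a(10)=144, a(11)=233.

Final answer: 233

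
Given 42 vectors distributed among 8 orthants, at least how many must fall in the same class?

By pigeonhole with 42 objects and 8 categories: ceiling(42/8).

Final answer: 6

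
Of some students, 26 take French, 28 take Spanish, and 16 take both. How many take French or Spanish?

|A union B| = |A| + |B| - |A intersect B| = 26 + 28 - 16.

Final answer: 38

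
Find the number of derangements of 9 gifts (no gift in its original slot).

D(n) = (n-1)(D(n-1) + D(n-2)), D(0)=1, D(1)=0.
D(2) = 1 x (0 + 1) = 1
D(3) = 2 x (1 + 0) = 2
D(4) = 3 x (2 + 1) = 9
D(5) = 4 x (9 + 2) = 44
D(6) = 5 x (44 + 9) = 265
D(7) = 6 x (265 + 44) = 1854
D(8) = 7 x (1854 + 265) = 14833
D(9) = 8 x (D(8) + D(7)) = 8 x (14833 + 1854)

Final answer: D(9) = 133496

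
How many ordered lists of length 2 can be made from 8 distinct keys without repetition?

P(8,2) = 8!/(8-2)! = 8!/6!.

Final answer: P(8,2) = 56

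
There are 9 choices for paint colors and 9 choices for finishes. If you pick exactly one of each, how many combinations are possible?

By the multiplication principle: 9 x 9.

Final answer: 81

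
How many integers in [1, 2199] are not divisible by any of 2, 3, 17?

|div by 2|=1099, |div by 3|=733, |div by 17|=129.
|div by 2&3|=366, |div by 2&17|=64, |div by 3&17|=43, |div by all|=21.
By inclusion-exclusion, divisible by at least one: 1099+733+129-366-64-43+21 = 1509.
Not divisible by any: 2199 - 1509.

Final answer: 690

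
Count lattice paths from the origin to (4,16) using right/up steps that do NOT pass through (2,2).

Total paths to (4,16): C(20,16) = 4845.
Paths through (2,2): C(4,2) x C(16,14) = 720.
Avoiding (2,2): 4845 - 720.

Final answer: 4125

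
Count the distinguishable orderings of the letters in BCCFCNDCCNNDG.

Letters (B:1, C:5, D:2, F:1, G:1, N:3). Total letters: 13.
Permutations = 13!/(5! x 3! x 2!).

Final answer: 4324320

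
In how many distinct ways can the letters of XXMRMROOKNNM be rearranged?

Letters (K:1, M:3, N:2, O:2, R:2, X:2). Total letters: 12.
Permutations = 12!/(3! x 2! x 2! x 2! x 2!).

Final answer: 4989600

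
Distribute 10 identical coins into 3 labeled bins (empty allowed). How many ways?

Stars and bars: C(n+k-1, k-1) = C(12,2).

Final answer: C(12,2) = 66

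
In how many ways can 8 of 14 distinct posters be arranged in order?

P(14,8) = 14!/(14-8)! = 14!/6!.

Final answer: P(14,8) = 121080960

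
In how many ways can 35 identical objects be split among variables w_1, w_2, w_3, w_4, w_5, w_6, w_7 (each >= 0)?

Stars and bars with 35 stars and 6 bars:
C(35+7-1, 7-1) = C(41,6).

Final answer: C(41,6) = 4496388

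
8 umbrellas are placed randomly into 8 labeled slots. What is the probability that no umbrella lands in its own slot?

Use the recurrence D(n) = (n-1)(D(n-1) + D(n-2)) with D(0)=1, D(1)=0.
Building up: D(2)=1, D(3)=2, D(4)=9, D(5)=44, D(6)=265, D(7)=1854, D(8)=14833.
Total arrangements: 8! = 40320.
Probability = D(8)/8! = 2119/5760.

Final answer: D(8)/8! = 14833/40320 = 0.367882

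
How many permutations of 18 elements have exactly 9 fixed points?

Choose which 9 elements are fixed: C(18,9) = 48620.
Derange the remaining 9 using D(j) = (j-1)(D(j-1) + D(j-2)), D(0)=1, D(1)=0: D(2)=1, D(3)=2, D(4)=9, D(5)=44, D(6)=265, D(7)=1854, D(8)=14833, D(9)=133496.
Total: 48620 x 133496.

Final answer: C(18,9) D(9) = 6490575520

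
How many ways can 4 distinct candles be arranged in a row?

The number of ways to arrange 4 distinct objects is 4!.

Final answer: 4! = 24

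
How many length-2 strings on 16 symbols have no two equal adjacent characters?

First character: 16 choices. Each subsequent: 15 choices (must differ from the previous one).
Total: 16 x 15^1.

Final answer: 16 x 15^{1} = 240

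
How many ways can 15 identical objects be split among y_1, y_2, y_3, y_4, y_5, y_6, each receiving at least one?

Substitute y'_i = y_i - 1 (so y'_i >= 0). Then sum y'_i = 15 - 6 = 9.
Stars and bars: C(9+6-1, 6-1) = C(14,5).

Final answer: C(14,5) = 2002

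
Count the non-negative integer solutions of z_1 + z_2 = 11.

Stars and bars with 11 stars and 1 bars:
C(11+2-1, 2-1) = C(12,1).

Final answer: C(12,1) = 12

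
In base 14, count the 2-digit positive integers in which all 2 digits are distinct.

First digit: 13 (nonzero). Second: 13 (not first). Third: 12, etc.
Total: 13 x 13.

Final answer: 169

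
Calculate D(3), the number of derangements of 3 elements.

Derangements satisfy D(n) = (n-1)(D(n-1) + D(n-2)), starting from D(0)=1, D(1)=0.
Building up: D(2)=1.
D(3) = 2 x (D(2) + D(1)) = 2 x (1 + 0).

Final answer: D(3) = 2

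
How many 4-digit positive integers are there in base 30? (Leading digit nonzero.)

Leading digit: 29 options (nonzero). Other 3 digit(s): 30 options each.
Total: 29 x 30^3.

Final answer: 783000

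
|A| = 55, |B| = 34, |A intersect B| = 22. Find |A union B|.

|A union B| = |A| + |B| - |A intersect B| = 55 + 34 - 22.

Final answer: 67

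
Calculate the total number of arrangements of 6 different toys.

The number of ways to arrange 6 distinct objects is 6!.

Final answer: 6! = 720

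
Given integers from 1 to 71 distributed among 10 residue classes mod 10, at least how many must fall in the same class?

By pigeonhole with 71 objects and 10 categories: ceiling(71/10).

Final answer: 8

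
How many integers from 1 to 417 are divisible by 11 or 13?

Multiples of 11: 37. Multiples of 13: 32. Of both (lcm=143): 2.
By inclusion-exclusion: 37 + 32 - 2.

Final answer: 67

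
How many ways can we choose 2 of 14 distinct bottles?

C(14,2) = 14!/(2! x (14-2)!).

Final answer: C(14,2) = 91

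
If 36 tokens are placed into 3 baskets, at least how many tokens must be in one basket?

By the pigeonhole principle: ceiling(36/3).

Final answer: 12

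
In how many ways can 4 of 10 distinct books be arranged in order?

P(10,4) = 10!/(10-4)! = 10!/6!.

Final answer: P(10,4) = 5040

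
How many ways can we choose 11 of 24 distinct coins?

C(24,11) = 24!/(11! x 13!).

Final answer: \binom{24}{11} = 2496144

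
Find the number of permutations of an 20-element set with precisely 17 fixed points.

Choose which 17 elements are fixed: C(20,17) = 1140.
Derange the remaining 3 using D(j) = (j-1)(D(j-1) + D(j-2)), D(0)=1, D(1)=0: D(2)=1, D(3)=2.
Total: 1140 x 2.

Final answer: C(20,17) D(3) = 2280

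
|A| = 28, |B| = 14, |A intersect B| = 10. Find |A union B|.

|A union B| = |A| + |B| - |A intersect B| = 28 + 14 - 10.

Final answer: 32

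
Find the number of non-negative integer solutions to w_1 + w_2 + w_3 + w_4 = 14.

Stars and bars with 14 stars and 3 bars:
C(14+4-1, 4-1) = C(17,3).

Final answer: C(17,3) = 680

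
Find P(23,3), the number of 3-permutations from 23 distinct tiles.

P(23,3) = 23!/(23-3)! = 23!/20!.

Final answer: P(23,3) = 10626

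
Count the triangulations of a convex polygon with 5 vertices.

The structures are counted by the Catalan number C_n. Here n = 5 - 2 = 3.
C_n = C(2n,n) - C(2n,n+1), so C_{3} = C(6,3) - C(6,4) = 20 - 15.

Final answer: C_{3} = 5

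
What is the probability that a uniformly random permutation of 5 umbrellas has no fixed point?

Use the recurrence D(n) = (n-1)(D(n-1) + D(n-2)) with D(0)=1, D(1)=0.
Building up: D(2)=1, D(3)=2, D(4)=9, D(5)=44.
Total arrangements: 5! = 120.
Probability = D(5)/5! = 11/30.

Final answer: D(5)/5! = 44/120 = 0.366667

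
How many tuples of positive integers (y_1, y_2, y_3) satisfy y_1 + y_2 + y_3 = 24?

Substitute y'_i = y_i - 1 (so y'_i >= 0). Then sum y'_i = 24 - 3 = 21.
Stars and bars: C(21+3-1, 3-1) = C(23,2).

Final answer: C(23,2) = 253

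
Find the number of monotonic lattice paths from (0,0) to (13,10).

Each path has 13 right steps and 10 up steps in some order (23 steps total).
Choose which 10 of the 23 steps are up: C(23,10).

Final answer: C(23,10) = 1144066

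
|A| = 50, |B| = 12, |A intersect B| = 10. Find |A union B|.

|A union B| = |A| + |B| - |A intersect B| = 50 + 12 - 10.

Final answer: 52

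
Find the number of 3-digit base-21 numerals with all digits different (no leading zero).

First digit: 20 (nonzero). Second: 20 (not first). Third: 19, etc.
Total: 20 x 20 x 19.

Final answer: 7600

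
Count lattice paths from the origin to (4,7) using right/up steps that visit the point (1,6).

Paths (0,0)->(1,6): C(7,6) = 7.
Paths (1,6)->(4,7): C(4,1) = 4.
By multiplication principle: 7 x 4.

Final answer: 28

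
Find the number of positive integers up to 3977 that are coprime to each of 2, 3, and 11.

|div by 2|=1988, |div by 3|=1325, |div by 11|=361.
|div by 2&3|=662, |div by 2&11|=180, |div by 3&11|=120, |div by all|=60.
By inclusion-exclusion, divisible by at least one: 1988+1325+361-662-180-120+60 = 2772.
Not divisible by any: 3977 - 2772.

Final answer: 1205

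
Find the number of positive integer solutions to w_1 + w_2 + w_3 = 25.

Substitute w'_i = w_i - 1 (so w'_i >= 0). Then sum w'_i = 25 - 3 = 22.
Stars and bars: C(22+3-1, 3-1) = C(24,2).

Final answer: C(24,2) = 276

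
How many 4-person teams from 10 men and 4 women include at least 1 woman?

Sum over valid woman counts:
C(4,1)C(10,3) = 480
C(4,2)C(10,2) = 270
C(4,3)C(10,1) = 40
C(4,4)C(10,0) = 1
Total: 480 + 270 + 40 + 1.

Final answer: 791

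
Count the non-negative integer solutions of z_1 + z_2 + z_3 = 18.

Stars and bars with 18 stars and 2 bars:
C(18+3-1, 3-1) = C(20,2).

Final answer: C(20,2) = 190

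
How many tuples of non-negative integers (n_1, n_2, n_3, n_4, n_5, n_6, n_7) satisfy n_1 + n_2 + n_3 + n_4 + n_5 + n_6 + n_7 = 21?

Stars and bars with 21 stars and 6 bars:
C(21+7-1, 7-1) = C(27,6).

Final answer: C(27,6) = 296010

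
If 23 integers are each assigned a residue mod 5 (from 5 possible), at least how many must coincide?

There are 5 possible values for residue mod 5. With 23 integers and 5 categories, by pigeonhole: ceiling(23/5).

Final answer: 5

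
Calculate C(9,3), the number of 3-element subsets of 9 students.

C(9,3) = 9!/(3! x (9-3)!).

Final answer: C(9,3) = 84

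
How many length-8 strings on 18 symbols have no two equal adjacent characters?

First character: 18 choices. Each subsequent: 17 choices (must differ from the previous one).
Total: 18 x 17^7.

Final answer: 18 x 17^{7} = 7386096114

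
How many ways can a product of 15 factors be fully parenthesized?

The structures are counted by the Catalan number C_n. Here n = 15 - 1 = 14.
C_n = (2n)!/(n!(n+1)!), so C_{14} = 28!/(14! x 15!) = C(28,14)/15 = 40116600/15.

Final answer: C_{14} = 2674440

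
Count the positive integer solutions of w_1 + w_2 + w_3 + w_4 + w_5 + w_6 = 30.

Substitute w'_i = w_i - 1 (so w'_i >= 0). Then sum w'_i = 30 - 6 = 24.
Stars and bars: C(24+6-1, 6-1) = C(29,5).

Final answer: C(29,5) = 118755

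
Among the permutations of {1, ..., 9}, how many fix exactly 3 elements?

Choose which 3 elements are fixed: C(9,3) = 84.
Derange the remaining 6 using D(j) = (j-1)(D(j-1) + D(j-2)), D(0)=1, D(1)=0: D(2)=1, D(3)=2, D(4)=9, D(5)=44, D(6)=265.
Total: 84 x 265.

Final answer: C(9,3) D(6) = 22260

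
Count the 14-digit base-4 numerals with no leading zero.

In base 4, the leading digit has 3 choices (1..3); each of the remaining 13 digits has 4 choices.
Total: 3 x 4^13.

Final answer: 201326592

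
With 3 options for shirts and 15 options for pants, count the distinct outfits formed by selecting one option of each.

By the multiplication principle: 3 x 15.

Final answer: 45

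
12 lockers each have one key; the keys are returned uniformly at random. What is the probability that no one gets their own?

D(n) = (n-1)(D(n-1) + D(n-2)), D(0)=1, D(1)=0.
Building up: D(2)=1, D(3)=2, D(4)=9, D(5)=44, D(6)=265, D(7)=1854, D(8)=14833, D(9)=133496, D(10)=1334961, D(11)=14684570, D(12)=176214841.
Total arrangements: 12! = 479001600.
Probability = D(12)/12! = 16019531/43545600.

Final answer: D(12)/12! = 176214841/479001600 = 0.367879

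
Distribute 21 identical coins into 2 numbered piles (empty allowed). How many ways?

Stars and bars: C(n+k-1, k-1) = C(22,1).

Final answer: C(22,1) = 22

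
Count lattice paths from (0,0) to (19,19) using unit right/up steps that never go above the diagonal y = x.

Total monotonic paths to (19,19): C(38,19) = 35345263800.
Reflecting each bad path at its first crossing gives a bijection with paths to (18,20): C(38,20) = 33578000610.
Valid Dyck paths: 35345263800 - 33578000610.
(These counts are the Catalan numbers.)

Final answer: C_{19} = 1767263190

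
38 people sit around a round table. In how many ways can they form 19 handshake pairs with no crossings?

This is a standard Catalan-number count: the answer is C_n. Here n = 38/2 = 19.
C_n = C(2n,n) - C(2n,n+1), so C_{19} = C(38,19) - C(38,20) = 35345263800 - 33578000610.

Final answer: C_{19} = 1767263190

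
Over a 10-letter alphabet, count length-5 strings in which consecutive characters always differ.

First character: 10 choices. Each subsequent: 9 choices (must differ from the previous one).
Total: 10 x 9^4.

Final answer: 10 x 9^{4} = 65610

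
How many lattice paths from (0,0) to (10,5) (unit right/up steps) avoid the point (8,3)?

Total paths to (10,5): C(15,5) = 3003.
Paths through (8,3): C(11,3) x C(4,2) = 990.
Avoiding (8,3): 3003 - 990.

Final answer: 2013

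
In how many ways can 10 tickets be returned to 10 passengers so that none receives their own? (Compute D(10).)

Derangements satisfy D(n) = (n-1)(D(n-1) + D(n-2)), starting from D(0)=1, D(1)=0.
D(2) = 1 x (0 + 1) = 1
D(3) = 2 x (1 + 0) = 2
D(4) = 3 x (2 + 1) = 9
D(5) = 4 x (9 + 2) = 44
D(6) = 5 x (44 + 9) = 265
D(7) = 6 x (265 + 44) = 1854
D(8) = 7 x (1854 + 265) = 14833
D(9) = 8 x (14833 + 1854) = 133496
D(10) = 9 x (D(9) + D(8)) = 9 x (133496 + 14833)

Final answer: D(10) = 1334961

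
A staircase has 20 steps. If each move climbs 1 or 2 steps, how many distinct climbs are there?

Let f(n) count the ways. The last step is size 1 or 2, so f(n) = f(n-1) + f(n-2) with f(1)=1, f(2)=2.
Iterating the recurrence: f(1)=1, f(2)=2, f(3)=3, f(4)=5, f(5)=8, f(6)=13, f(7)=21, f(8)=34, f(9)=55, f(10)=89, f(11)=144, f(12)=233, f(13)=377, f(14)=610, f(15)=987, f(16)=1597, f(17)=2584, f(18)=4181, f(19)=6765, f(20)=10946.

Final answer: 10946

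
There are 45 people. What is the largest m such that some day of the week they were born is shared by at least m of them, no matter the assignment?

There are 7 possible values for day of the week they were born. With 45 people and 7 categories, by pigeonhole: ceiling(45/7).

Final answer: 7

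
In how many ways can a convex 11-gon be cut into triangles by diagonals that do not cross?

This is counted by the nth Catalan number C_n. Here n = 11 - 2 = 9.
C_n = C(2n,n)/(n+1), so C_{9} = C(18,9)/10 = 48620/10.

Final answer: C_{9} = 4862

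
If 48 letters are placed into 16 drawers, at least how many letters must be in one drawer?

By the pigeonhole principle: ceiling(48/16).

Final answer: 3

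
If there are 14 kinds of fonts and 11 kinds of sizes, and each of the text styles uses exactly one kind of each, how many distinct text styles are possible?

By the multiplication principle: 14 x 11.

Final answer: 154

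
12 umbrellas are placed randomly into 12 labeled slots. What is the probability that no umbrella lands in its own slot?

D(n) = (n-1)(D(n-1) + D(n-2)), D(0)=1, D(1)=0.
Building up: D(2)=1, D(3)=2, D(4)=9, D(5)=44, D(6)=265, D(7)=1854, D(8)=14833, D(9)=133496, D(10)=1334961, D(11)=14684570, D(12)=176214841.
Total arrangements: 12! = 479001600.
Probability = D(12)/12! = 16019531/43545600.

Final answer: D(12)/12! = 176214841/479001600 = 0.367879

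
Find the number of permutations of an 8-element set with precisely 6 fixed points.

Choose which 6 elements are fixed: C(8,6) = 28.
Derange the remaining 2 using D(j) = (j-1)(D(j-1) + D(j-2)), D(0)=1, D(1)=0: D(2)=1.
Total: 28 x 1.

Final answer: C(8,6) D(2) = 28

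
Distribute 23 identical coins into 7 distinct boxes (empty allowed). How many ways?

Stars and bars: C(n+k-1, k-1) = C(29,6).

Final answer: C(29,6) = 475020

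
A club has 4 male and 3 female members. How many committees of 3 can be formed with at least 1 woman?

Sum over valid woman counts:
C(3,1)C(4,2) = 18
C(3,2)C(4,1) = 12
C(3,3)C(4,0) = 1
Total: 18 + 12 + 1.

Final answer: 31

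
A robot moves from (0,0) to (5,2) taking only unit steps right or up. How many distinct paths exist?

Each path has 5 right steps and 2 up steps in some order (7 steps total).
Choose which 2 of the 7 steps are up: C(7,2).

Final answer: C(7,2) = 21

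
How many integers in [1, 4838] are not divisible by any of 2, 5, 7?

|div by 2|=2419, |div by 5|=967, |div by 7|=691.
|div by 2&5|=483, |div by 2&7|=345, |div by 5&7|=138, |div by all|=69.
By inclusion-exclusion, divisible by at least one: 2419+967+691-483-345-138+69 = 3180.
Not divisible by any: 4838 - 3180.

Final answer: 1658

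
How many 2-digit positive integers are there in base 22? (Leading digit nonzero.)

Leading digit: 21 options (nonzero). Other 1 digit(s): 22 options each.
Total: 21 x 22^1.

Final answer: 462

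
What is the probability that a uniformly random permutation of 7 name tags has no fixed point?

Use the recurrence D(n) = (n-1)(D(n-1) + D(n-2)) with D(0)=1, D(1)=0.
Building up: D(2)=1, D(3)=2, D(4)=9, D(5)=44, D(6)=265, D(7)=1854.
Total arrangements: 7! = 5040.
Probability = D(7)/7! = 103/280.

Final answer: D(7)/7! = 1854/5040 = 0.367857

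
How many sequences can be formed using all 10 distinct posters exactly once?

The number of ways to arrange 10 distinct objects is 10!.

Final answer: 10! = 3628800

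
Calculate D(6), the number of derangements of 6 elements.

D(n) = (n-1)(D(n-1) + D(n-2)), D(0)=1, D(1)=0.
Building up: D(2)=1, D(3)=2, D(4)=9, D(5)=44.
D(6) = 5 x (D(5) + D(4)) = 5 x (44 + 9).

Final answer: D(6) = 265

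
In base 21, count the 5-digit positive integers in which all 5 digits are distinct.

First digit: 20 (nonzero). Second: 20 (not first). Third: 19, etc.
Total: 20 x 20 x 19 x 18 x 17.

Final answer: 2325600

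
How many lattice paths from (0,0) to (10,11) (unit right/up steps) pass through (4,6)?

Paths (0,0)->(4,6): C(10,6) = 210.
Paths (4,6)->(10,11): C(11,5) = 462.
By multiplication principle: 210 x 462.

Final answer: 97020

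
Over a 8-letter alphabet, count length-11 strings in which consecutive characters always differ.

First character: 8 choices. Each subsequent: 7 choices (must differ from the previous one).
Total: 8 x 7^10.

Final answer: 8 x 7^{10} = 2259801992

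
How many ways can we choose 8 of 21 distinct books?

C(21,8) = 21!/(8! x (21-8)!).

Final answer: C(21,8) = 203490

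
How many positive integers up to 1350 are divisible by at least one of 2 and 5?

Multiples of 2: 675. Multiples of 5: 270. Of both (lcm=10): 135.
By inclusion-exclusion: 675 + 270 - 135.

Final answer: 810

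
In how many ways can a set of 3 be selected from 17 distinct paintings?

C(17,3) = 17!/(3! x (17-3)!).

Final answer: C(17,3) = 680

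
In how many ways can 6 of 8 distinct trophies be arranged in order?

P(8,6) = 8!/(8-6)! = 8!/2!.

Final answer: P(8,6) = 20160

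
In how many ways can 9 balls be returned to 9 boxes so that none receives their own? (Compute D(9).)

D(n) = (n-1)(D(n-1) + D(n-2)), D(0)=1, D(1)=0.
D(2) = 1 x (0 + 1) = 1
D(3) = 2 x (1 + 0) = 2
D(4) = 3 x (2 + 1) = 9
D(5) = 4 x (9 + 2) = 44
D(6) = 5 x (44 + 9) = 265
D(7) = 6 x (265 + 44) = 1854
D(8) = 7 x (1854 + 265) = 14833
D(9) = 8 x (D(8) + D(7)) = 8 x (14833 + 1854)

Final answer: D(9) = 133496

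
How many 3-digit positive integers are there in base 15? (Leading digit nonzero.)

These are the integers in [15^2, 15^3), so the count is 15^3 - 15^2 = 14 x 15^2.

Final answer: 3150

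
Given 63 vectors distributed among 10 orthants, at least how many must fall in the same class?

By pigeonhole with 63 objects and 10 categories: ceiling(63/10).

Final answer: 7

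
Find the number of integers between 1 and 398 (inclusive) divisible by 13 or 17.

Multiples of 13: 30. Multiples of 17: 23. Of both (lcm=221): 1.
By inclusion-exclusion: 30 + 23 - 1.

Final answer: 52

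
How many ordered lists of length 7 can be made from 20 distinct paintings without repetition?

P(20,7) = 20!/(20-7)! = 20!/13!.

Final answer: P(20,7) = 390700800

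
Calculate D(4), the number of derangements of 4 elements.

Derangements satisfy D(n) = (n-1)(D(n-1) + D(n-2)), starting from D(0)=1, D(1)=0.
D(2) = 1 x (0 + 1) = 1
D(3) = 2 x (1 + 0) = 2
D(4) = 3 x (D(3) + D(2)) = 3 x (2 + 1)

Final answer: D(4) = 9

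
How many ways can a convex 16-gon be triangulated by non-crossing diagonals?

This is counted by the nth Catalan number C_n. Here n = 16 - 2 = 14.
Using C_0 = 1 and C_(k+1) = C_k x 2(2k+1)/(k+2), build up term by term: C_1=1, C_2=2, C_3=5, C_4=14, C_5=42, C_6=132, C_7=429, C_8=1430, C_9=4862, C_10=16796, C_11=58786, C_12=208012, C_13=742900, C_14=2674440.

Final answer: C_{14} = 2674440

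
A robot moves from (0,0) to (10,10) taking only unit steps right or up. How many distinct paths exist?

Each path has 10 right steps and 10 up steps in some order (20 steps total).
Choose which 10 of the 20 steps are up: C(20,10).

Final answer: C(20,10) = 184756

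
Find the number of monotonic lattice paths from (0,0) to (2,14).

Each path has 2 right steps and 14 up steps in some order (16 steps total).
Choose which 14 of the 16 steps are up: C(16,14).

Final answer: C(16,14) = 120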